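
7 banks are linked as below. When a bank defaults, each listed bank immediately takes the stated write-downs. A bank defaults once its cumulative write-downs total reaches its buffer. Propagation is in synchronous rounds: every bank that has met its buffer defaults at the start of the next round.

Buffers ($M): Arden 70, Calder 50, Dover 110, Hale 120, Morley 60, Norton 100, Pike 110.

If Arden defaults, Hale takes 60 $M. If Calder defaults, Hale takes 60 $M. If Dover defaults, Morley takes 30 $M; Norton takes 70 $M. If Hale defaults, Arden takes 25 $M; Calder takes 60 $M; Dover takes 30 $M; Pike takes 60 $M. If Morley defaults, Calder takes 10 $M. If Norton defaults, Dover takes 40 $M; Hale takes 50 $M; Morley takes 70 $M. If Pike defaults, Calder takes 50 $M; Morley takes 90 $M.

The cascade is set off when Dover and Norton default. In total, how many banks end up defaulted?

3

Round 1 — Dover, Norton default (initial).
  Hale: +50 → 50 < 120
  Morley: +30+70 → 100 ≥ 60
Round 2 — Morley defaults.
  Calder: +10 → 10 < 50
No further defaults.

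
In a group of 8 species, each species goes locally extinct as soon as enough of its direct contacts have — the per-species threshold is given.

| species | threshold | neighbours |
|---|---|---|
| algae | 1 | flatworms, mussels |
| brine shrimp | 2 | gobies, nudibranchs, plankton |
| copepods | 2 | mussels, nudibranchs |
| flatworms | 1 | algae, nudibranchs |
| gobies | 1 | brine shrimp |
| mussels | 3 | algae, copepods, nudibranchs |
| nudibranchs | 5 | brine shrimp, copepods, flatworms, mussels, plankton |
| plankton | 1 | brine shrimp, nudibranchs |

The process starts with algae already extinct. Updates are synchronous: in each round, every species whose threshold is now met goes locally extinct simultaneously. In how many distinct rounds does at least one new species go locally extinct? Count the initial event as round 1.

Round 1 — algae goes locally extinct (initial).
Round 2 — checking thresholds:
  flatworms: 1 of 2 neighbours ≥ 1, goes locally extinct.
  mussels: 1 of 3 neighbours < 3, not yet.
Round 3 — no new extinctions; cascade stops.

2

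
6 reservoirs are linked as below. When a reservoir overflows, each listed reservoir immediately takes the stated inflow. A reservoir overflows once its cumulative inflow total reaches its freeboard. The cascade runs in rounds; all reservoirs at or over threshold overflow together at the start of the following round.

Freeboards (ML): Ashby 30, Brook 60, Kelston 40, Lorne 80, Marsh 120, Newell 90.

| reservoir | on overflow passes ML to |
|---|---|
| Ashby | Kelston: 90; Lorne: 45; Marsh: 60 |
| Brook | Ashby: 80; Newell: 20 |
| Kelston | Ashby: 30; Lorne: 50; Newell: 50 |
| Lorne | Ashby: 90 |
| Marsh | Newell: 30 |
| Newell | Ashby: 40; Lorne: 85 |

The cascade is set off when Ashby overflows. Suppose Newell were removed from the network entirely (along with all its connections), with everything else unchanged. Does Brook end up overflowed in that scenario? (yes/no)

no

With Newell removed:
Round 1 — Ashby overflows (initial).
  Kelston: +90 → 90 ≥ 40
  Lorne: +45 → 45 < 80
  Marsh: +60 → 60 < 120
Round 2 — Kelston overflows.
  Lorne: +50 → 95 ≥ 80
Round 3 — Lorne overflows.
No further overflows.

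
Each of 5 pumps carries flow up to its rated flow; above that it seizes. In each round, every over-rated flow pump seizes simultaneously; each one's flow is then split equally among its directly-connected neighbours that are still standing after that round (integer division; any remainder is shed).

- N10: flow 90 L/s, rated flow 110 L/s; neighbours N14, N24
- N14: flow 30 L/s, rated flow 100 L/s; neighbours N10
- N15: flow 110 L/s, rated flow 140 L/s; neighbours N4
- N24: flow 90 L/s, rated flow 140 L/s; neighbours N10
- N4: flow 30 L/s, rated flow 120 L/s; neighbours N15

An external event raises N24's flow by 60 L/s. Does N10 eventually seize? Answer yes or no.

yes

Round 1 — N24 at 150 > 140. N24 seizes.
  N24 sheds 150 L/s to N10: 150 each.
    N10: 90+150 = 240 > 110
Round 2 — N10 seizes.
  N10 sheds 240 L/s to N14: 240 each.
    N14: 30+240 = 270 > 100
Round 3 — N14 seizes.
  N14 sheds 270 L/s: no online neighbours, lost.
No further seizures.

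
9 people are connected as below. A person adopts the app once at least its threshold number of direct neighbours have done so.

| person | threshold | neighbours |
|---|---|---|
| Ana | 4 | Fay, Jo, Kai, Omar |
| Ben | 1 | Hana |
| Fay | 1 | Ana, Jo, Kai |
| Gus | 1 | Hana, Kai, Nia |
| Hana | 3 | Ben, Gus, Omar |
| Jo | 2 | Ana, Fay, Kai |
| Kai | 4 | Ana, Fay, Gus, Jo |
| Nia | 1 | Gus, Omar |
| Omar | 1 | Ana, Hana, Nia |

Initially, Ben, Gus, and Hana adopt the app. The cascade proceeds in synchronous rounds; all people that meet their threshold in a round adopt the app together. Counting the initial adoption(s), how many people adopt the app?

5

Round 1 — Ben, Gus, Hana adopt the app (initial).
Round 2 — checking thresholds:
  Kai: 1 of 4 neighbours < 4, not yet.
  Nia: 1 of 2 neighbours ≥ 1, adopts the app.
  Omar: 1 of 3 neighbours ≥ 1, adopts the app.
Round 3 — no new adoptions; cascade stops.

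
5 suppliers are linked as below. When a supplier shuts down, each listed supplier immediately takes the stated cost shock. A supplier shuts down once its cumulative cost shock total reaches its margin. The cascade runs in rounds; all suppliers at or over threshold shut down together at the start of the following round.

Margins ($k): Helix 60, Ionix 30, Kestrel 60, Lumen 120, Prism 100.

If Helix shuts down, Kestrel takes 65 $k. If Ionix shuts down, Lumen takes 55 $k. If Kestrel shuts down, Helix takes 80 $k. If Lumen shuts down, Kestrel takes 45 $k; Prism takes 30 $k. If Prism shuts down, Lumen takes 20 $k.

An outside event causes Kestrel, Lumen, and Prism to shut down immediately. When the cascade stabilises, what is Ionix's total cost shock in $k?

0

Round 1 — Kestrel, Lumen, Prism shut down (initial).
  Helix: +80 → 80 ≥ 60
Round 2 — Helix shuts down.
No further shutdowns.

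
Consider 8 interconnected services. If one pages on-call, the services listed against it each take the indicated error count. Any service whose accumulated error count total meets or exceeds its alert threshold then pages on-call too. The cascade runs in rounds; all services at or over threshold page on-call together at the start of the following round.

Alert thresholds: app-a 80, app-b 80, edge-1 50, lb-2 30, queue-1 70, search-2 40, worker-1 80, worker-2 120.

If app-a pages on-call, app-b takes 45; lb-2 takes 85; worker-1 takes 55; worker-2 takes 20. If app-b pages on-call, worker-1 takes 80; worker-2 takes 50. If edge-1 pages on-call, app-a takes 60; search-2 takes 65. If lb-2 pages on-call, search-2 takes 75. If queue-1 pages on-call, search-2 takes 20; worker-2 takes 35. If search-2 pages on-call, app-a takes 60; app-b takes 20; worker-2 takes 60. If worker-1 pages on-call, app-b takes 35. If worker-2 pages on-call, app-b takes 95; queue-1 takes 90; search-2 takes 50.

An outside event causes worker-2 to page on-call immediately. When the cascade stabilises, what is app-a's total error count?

Round 1 — worker-2 pages on-call (initial).
  app-b: +95 → 95 ≥ 80
  queue-1: +90 → 90 ≥ 70
  search-2: +50 → 50 ≥ 40
Round 2 — app-b, queue-1, search-2 page on-call.
  app-a: +60 → 60 < 80
  worker-1: +80 → 80 ≥ 80
Round 3 — worker-1 pages on-call.
No further pages.

60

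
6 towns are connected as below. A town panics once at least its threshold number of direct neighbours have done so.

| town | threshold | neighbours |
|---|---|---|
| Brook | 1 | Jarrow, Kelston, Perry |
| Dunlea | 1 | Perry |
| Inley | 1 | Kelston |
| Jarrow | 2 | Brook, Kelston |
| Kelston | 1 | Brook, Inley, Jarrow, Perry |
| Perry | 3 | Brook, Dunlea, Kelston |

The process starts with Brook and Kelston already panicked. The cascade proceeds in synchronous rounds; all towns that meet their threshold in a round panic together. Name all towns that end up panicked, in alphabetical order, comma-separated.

Round 1 — Brook, Kelston panic (initial).
Round 2 — checking thresholds:
  Inley: 1 of 1 neighbours ≥ 1, panics.
  Jarrow: 2 of 2 neighbours ≥ 2, panics.
  Perry: 2 of 3 neighbours < 3, holds.
Round 3 — no new panics; cascade stops.

Brook, Inley, Jarrow, Kelston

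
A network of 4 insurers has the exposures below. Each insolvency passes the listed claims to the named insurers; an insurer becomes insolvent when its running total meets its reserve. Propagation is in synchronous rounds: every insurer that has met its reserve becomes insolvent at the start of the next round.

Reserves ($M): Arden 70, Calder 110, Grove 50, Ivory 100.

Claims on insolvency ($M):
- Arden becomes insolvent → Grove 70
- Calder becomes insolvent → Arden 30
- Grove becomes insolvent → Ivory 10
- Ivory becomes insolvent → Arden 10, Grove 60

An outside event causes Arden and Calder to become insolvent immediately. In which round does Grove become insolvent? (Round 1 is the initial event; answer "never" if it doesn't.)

2

Round 1 — Arden, Calder become insolvent (initial).
  Grove: +70 → 70 ≥ 50
Round 2 — Grove becomes insolvent.
  Ivory: +10 → 10 < 100
No further insolvencies.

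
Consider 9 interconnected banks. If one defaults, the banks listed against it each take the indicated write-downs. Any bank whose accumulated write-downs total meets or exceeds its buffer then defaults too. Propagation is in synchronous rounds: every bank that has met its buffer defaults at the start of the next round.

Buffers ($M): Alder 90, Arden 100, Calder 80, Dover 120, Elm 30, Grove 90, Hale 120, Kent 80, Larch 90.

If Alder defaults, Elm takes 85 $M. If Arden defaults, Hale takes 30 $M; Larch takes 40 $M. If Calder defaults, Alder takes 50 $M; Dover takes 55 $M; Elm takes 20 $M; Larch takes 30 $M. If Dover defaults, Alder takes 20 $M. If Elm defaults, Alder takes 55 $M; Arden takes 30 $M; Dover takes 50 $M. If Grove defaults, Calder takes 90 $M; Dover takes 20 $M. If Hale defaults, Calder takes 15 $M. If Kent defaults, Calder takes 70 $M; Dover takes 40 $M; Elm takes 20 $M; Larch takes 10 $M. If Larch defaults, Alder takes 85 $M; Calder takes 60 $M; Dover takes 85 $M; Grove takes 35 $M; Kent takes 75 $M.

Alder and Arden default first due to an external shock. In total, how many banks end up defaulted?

3

Round 1 — Alder, Arden default (initial).
  Elm: +85 → 85 ≥ 30
  Hale: +30 → 30 < 120
  Larch: +40 → 40 < 90
Round 2 — Elm defaults.
  Dover: +50 → 50 < 120
No further defaults.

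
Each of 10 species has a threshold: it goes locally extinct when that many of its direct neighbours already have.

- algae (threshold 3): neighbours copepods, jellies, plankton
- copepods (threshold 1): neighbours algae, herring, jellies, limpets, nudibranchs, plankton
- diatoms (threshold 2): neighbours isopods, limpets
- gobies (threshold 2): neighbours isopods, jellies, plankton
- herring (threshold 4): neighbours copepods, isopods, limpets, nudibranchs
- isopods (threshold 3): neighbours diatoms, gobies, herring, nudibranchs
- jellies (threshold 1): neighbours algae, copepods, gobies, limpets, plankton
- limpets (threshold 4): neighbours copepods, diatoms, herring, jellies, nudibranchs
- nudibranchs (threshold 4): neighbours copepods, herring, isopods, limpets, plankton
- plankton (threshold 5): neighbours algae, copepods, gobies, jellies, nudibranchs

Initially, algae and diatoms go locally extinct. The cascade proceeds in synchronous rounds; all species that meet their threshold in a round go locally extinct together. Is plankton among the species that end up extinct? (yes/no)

Round 1 — algae, diatoms go locally extinct (initial).
Round 2 — checking thresholds:
  copepods: 1 of 6 neighbours ≥ 1, goes locally extinct.
  isopods: 1 of 4 neighbours < 3, below threshold.
  jellies: 1 of 5 neighbours ≥ 1, goes locally extinct.
  limpets: 1 of 5 neighbours < 4, below threshold.
  plankton: 1 of 5 neighbours < 5, below threshold.
Round 3 — no new extinctions; cascade stops.

no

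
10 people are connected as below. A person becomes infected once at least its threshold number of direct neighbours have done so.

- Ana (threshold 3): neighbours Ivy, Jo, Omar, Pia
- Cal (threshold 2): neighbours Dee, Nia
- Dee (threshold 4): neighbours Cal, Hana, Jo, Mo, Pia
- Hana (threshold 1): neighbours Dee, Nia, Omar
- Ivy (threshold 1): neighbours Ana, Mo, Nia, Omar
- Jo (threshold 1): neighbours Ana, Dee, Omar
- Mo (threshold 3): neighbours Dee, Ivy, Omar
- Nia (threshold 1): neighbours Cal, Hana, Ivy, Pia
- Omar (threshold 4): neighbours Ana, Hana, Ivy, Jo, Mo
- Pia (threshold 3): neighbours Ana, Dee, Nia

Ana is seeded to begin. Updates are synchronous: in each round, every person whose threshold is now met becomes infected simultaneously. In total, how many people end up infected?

6

Round 1 — Ana becomes infected (initial).
Round 2 — checking thresholds:
  Ivy: 1 of 4 neighbours ≥ 1, becomes infected.
  Jo: 1 of 3 neighbours ≥ 1, becomes infected.
  Omar: 1 of 5 neighbours < 4, holds.
  Pia: 1 of 3 neighbours < 3, holds.
Round 3 — checking thresholds:
  Dee: 1 of 5 neighbours < 4, holds.
  Mo: 1 of 3 neighbours < 3, holds.
  Nia: 1 of 4 neighbours ≥ 1, becomes infected.
  Omar: 3 of 5 neighbours < 4, holds.
  Pia: 1 of 3 neighbours < 3, holds.
Round 4 — checking thresholds:
  Cal: 1 of 2 neighbours < 2, holds.
  Dee: 1 of 5 neighbours < 4, holds.
  Hana: 1 of 3 neighbours ≥ 1, becomes infected.
  Mo: 1 of 3 neighbours < 3, holds.
  Omar: 3 of 5 neighbours < 4, holds.
  Pia: 2 of 3 neighbours < 3, holds.
Round 5 — checking thresholds:
  Cal: 1 of 2 neighbours < 2, holds.
  Dee: 2 of 5 neighbours < 4, holds.
  Mo: 1 of 3 neighbours < 3, holds.
  Omar: 4 of 5 neighbours ≥ 4, becomes infected.
  Pia: 2 of 3 neighbours < 3, holds.
Round 6 — no new infections; cascade stops.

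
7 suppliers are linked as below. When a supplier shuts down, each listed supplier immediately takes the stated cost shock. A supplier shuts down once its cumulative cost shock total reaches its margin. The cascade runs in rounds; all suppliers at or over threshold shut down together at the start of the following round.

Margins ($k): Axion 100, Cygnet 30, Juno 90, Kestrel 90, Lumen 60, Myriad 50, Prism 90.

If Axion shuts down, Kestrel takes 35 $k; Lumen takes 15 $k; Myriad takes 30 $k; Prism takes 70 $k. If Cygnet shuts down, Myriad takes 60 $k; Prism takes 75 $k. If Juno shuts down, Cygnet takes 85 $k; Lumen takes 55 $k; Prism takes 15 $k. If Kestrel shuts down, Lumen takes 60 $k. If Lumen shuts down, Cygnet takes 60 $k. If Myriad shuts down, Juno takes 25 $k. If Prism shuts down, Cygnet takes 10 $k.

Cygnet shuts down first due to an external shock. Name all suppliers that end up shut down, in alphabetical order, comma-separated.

Cygnet, Myriad

Round 1 — Cygnet shuts down (initial).
  Myriad: +60 → 60 ≥ 50
  Prism: +75 → 75 < 90
Round 2 — Myriad shuts down.
  Juno: +25 → 25 < 90
No further shutdowns.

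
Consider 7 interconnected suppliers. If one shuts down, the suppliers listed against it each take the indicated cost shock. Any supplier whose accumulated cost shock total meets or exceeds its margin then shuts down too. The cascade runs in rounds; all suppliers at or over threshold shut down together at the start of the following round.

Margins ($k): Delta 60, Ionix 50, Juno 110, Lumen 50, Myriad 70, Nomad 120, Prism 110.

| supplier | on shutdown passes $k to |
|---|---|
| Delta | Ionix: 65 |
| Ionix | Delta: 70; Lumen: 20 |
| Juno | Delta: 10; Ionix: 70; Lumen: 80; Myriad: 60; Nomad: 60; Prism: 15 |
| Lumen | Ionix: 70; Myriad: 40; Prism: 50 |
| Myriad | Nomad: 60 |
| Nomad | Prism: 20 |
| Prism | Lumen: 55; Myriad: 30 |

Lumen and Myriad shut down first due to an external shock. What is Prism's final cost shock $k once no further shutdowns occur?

Round 1 — Lumen, Myriad shut down (initial).
  Ionix: +70 → 70 ≥ 50
  Nomad: +60 → 60 < 120
  Prism: +50 → 50 < 110
Round 2 — Ionix shuts down.
  Delta: +70 → 70 ≥ 60
Round 3 — Delta shuts down.
No further shutdowns.

50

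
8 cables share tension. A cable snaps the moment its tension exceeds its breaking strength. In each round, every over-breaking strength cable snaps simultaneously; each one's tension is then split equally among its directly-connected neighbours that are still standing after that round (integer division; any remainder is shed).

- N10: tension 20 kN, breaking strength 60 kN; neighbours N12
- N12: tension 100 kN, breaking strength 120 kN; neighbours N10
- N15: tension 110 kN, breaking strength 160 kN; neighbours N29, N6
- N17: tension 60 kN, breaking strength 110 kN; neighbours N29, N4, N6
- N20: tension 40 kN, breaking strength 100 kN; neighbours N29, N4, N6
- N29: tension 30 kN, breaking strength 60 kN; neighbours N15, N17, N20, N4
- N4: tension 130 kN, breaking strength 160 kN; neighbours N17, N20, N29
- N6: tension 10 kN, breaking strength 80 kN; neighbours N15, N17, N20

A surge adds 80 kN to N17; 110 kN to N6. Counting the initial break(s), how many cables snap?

Round 1 — N17 at 140 > 110; N6 at 120 > 80. N17, N6 snap.
  N17 sheds 140 kN to N29, N4: 70 each.
    N29: 30+70 = 100 > 60
    N4: 130+70 = 200 > 160
  N6 sheds 120 kN to N15, N20: 60 each.
    N15: 110+60 = 170 > 160
    N20: 40+60 = 100 ≤ 100
Round 2 — N15, N29, N4 snap.
  N15 sheds 170 kN: no online neighbours, lost.
  N29 sheds 100 kN to N20: 100 each.
    N20: 100+100 = 200 > 100
  N4 sheds 200 kN to N20: 200 each.
    N20: 200+200 = 400 > 100
Round 3 — N20 snaps.
  N20 sheds 400 kN: no online neighbours, lost.
No further breaks.

6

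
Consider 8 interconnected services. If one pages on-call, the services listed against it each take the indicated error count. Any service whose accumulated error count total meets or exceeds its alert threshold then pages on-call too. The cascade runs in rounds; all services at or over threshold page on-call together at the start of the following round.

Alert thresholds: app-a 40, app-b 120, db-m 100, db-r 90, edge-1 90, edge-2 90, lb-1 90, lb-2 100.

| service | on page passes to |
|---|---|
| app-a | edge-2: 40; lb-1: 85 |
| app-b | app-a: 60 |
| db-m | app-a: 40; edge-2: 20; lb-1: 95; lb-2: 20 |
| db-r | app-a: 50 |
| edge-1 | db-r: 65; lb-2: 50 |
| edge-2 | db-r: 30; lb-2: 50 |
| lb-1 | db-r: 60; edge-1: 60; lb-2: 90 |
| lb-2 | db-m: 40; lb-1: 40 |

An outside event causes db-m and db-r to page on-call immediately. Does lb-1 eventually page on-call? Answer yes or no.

Round 1 — db-m, db-r page on-call (initial).
  app-a: +40+50 → 90 ≥ 40
  edge-2: +20 → 20 < 90
  lb-1: +95 → 95 ≥ 90
  lb-2: +20 → 20 < 100
Round 2 — app-a, lb-1 page on-call.
  edge-1: +60 → 60 < 90
  edge-2: +40 → 60 < 90
  lb-2: +90 → 110 ≥ 100
Round 3 — lb-2 pages on-call.
No further pages.

yes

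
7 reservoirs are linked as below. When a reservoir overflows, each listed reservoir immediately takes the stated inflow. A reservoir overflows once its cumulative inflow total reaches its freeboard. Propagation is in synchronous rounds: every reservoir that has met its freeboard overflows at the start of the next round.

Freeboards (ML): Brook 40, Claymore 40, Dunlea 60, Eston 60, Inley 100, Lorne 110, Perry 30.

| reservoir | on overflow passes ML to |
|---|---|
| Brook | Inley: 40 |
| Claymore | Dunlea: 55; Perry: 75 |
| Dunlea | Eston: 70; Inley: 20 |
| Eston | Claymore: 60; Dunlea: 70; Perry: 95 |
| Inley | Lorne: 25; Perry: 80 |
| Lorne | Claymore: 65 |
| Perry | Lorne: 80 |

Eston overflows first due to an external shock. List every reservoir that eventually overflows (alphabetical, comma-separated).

Round 1 — Eston overflows (initial).
  Claymore: +60 → 60 ≥ 40
  Dunlea: +70 → 70 ≥ 60
  Perry: +95 → 95 ≥ 30
Round 2 — Claymore, Dunlea, Perry overflow.
  Inley: +20 → 20 < 100
  Lorne: +80 → 80 < 110
No further overflows.

Claymore, Dunlea, Eston, Perry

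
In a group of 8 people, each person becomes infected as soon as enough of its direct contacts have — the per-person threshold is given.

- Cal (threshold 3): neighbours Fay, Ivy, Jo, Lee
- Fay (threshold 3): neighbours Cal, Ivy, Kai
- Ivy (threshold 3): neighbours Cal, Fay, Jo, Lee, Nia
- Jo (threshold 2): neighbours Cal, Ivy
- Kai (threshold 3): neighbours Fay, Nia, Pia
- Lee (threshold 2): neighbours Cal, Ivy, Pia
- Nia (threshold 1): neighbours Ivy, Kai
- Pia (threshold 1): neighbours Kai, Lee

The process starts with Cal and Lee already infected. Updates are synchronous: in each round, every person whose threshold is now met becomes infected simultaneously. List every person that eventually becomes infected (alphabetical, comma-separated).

Cal, Lee, Pia

Round 1 — Cal, Lee become infected (initial).
Round 2 — checking thresholds:
  Fay: 1 of 3 neighbours < 3, not yet.
  Ivy: 2 of 5 neighbours < 3, not yet.
  Jo: 1 of 2 neighbours < 2, not yet.
  Pia: 1 of 2 neighbours ≥ 1, becomes infected.
Round 3 — no new infections; cascade stops.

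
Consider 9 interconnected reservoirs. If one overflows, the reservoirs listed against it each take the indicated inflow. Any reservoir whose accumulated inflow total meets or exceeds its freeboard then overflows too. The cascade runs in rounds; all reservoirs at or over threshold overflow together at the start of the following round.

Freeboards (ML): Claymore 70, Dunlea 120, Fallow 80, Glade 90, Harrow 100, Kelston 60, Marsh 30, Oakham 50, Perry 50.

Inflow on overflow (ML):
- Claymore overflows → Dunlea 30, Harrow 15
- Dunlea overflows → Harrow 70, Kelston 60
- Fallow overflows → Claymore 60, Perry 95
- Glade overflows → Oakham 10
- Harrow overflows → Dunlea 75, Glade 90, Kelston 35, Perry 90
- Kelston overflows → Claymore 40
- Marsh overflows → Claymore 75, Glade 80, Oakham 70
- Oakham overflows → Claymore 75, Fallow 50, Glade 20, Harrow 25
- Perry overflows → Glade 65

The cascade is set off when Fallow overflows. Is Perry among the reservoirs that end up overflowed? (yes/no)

yes

Round 1 — Fallow overflows (initial).
  Claymore: +60 → 60 < 70
  Perry: +95 → 95 ≥ 50
Round 2 — Perry overflows.
  Glade: +65 → 65 < 90
No further overflows.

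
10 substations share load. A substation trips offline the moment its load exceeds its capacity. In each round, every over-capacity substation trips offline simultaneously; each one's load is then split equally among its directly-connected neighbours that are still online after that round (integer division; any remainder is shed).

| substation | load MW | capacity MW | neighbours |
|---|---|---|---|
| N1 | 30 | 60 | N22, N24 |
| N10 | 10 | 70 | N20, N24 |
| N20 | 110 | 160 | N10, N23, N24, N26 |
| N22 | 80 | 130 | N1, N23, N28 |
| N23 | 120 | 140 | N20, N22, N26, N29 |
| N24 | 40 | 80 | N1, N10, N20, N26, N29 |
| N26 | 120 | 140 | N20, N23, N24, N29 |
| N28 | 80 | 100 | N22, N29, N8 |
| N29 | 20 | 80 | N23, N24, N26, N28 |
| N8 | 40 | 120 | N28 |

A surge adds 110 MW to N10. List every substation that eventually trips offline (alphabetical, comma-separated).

Round 1 — N10 at 120 > 70. N10 trips offline.
  N10 sheds 120 MW to N20, N24: 60 each.
    N20: 110+60 = 170 > 160
    N24: 40+60 = 100 > 80
Round 2 — N20, N24 trip offline.
  N20 sheds 170 MW to N23, N26: 85 each.
    N23: 120+85 = 205 > 140
    N26: 120+85 = 205 > 140
  N24 sheds 100 MW to N1, N26, N29: 33 each (1 lost).
    N1: 30+33 = 63 > 60
    N26: 205+33 = 238 > 140
    N29: 20+33 = 53 ≤ 80
Round 3 — N1, N23, N26 trip offline.
  N1 sheds 63 MW to N22: 63 each.
    N22: 80+63 = 143 > 130
  N23 sheds 205 MW to N22, N29: 102 each (1 lost).
    N22: 143+102 = 245 > 130
    N29: 53+102 = 155 > 80
  N26 sheds 238 MW to N29: 238 each.
    N29: 155+238 = 393 > 80
Round 4 — N22, N29 trip offline.
  N22 sheds 245 MW to N28: 245 each.
    N28: 80+245 = 325 > 100
  N29 sheds 393 MW to N28: 393 each.
    N28: 325+393 = 718 > 100
Round 5 — N28 trips offline.
  N28 sheds 718 MW to N8: 718 each.
    N8: 40+718 = 758 > 120
Round 6 — N8 trips offline.
  N8 sheds 758 MW: no online neighbours, lost.
No further trips.

N1, N10, N20, N22, N23, N24, N26, N28, N29, N8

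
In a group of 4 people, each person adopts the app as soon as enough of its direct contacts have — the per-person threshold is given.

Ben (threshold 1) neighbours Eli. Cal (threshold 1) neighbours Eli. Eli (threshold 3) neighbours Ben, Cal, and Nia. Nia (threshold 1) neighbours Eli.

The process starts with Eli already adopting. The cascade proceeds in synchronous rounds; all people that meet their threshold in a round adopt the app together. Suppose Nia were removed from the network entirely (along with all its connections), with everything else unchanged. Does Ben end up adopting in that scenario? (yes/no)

With Nia removed:
Round 1 — Eli adopts the app (initial).
Round 2 — checking thresholds:
  Ben: 1 of 1 neighbours ≥ 1, adopts the app.
  Cal: 1 of 1 neighbours ≥ 1, adopts the app.
Round 3 — no new adoptions; cascade stops.

yes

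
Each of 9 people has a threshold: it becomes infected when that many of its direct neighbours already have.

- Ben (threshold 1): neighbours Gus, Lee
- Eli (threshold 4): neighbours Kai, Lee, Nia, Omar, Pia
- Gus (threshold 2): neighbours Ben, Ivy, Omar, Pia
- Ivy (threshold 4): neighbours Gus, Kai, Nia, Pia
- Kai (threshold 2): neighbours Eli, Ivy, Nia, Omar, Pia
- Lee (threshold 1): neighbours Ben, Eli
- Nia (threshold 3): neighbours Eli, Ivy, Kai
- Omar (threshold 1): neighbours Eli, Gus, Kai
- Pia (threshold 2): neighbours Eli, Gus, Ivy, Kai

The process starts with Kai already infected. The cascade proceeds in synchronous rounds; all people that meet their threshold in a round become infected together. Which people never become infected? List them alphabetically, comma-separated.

Round 1 — Kai becomes infected (initial).
Round 2 — checking thresholds:
  Eli: 1 of 5 neighbours < 4, below threshold.
  Ivy: 1 of 4 neighbours < 4, below threshold.
  Nia: 1 of 3 neighbours < 3, below threshold.
  Omar: 1 of 3 neighbours ≥ 1, becomes infected.
  Pia: 1 of 4 neighbours < 2, below threshold.
Round 3 — no new infections; cascade stops.

Ben, Eli, Gus, Ivy, Lee, Nia, Pia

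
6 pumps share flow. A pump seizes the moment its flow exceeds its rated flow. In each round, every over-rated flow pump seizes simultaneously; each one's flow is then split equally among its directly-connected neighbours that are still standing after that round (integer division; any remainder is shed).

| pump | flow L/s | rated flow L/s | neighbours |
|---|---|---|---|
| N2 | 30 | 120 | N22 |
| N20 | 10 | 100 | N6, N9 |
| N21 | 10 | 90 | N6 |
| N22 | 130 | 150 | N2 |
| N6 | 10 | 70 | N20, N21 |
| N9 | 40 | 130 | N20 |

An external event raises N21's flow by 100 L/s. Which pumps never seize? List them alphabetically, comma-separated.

Round 1 — N21 at 110 > 90. N21 seizes.
  N21 sheds 110 L/s to N6: 110 each.
    N6: 10+110 = 120 > 70
Round 2 — N6 seizes.
  N6 sheds 120 L/s to N20: 120 each.
    N20: 10+120 = 130 > 100
Round 3 — N20 seizes.
  N20 sheds 130 L/s to N9: 130 each.
    N9: 40+130 = 170 > 130
Round 4 — N9 seizes.
  N9 sheds 170 L/s: no online neighbours, lost.
No further seizures.

N2, N22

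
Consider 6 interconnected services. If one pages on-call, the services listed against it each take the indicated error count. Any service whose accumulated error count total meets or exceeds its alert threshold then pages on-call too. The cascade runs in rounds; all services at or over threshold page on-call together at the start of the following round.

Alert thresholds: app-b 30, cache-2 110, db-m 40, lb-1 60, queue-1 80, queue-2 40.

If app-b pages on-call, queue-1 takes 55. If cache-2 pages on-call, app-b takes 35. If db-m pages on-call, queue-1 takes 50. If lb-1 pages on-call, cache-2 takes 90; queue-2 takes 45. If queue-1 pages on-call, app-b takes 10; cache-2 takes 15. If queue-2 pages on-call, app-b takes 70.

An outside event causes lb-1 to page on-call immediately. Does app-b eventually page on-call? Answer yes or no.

Round 1 — lb-1 pages on-call (initial).
  cache-2: +90 → 90 < 110
  queue-2: +45 → 45 ≥ 40
Round 2 — queue-2 pages on-call.
  app-b: +70 → 70 ≥ 30
Round 3 — app-b pages on-call.
  queue-1: +55 → 55 < 80
No further pages.

yes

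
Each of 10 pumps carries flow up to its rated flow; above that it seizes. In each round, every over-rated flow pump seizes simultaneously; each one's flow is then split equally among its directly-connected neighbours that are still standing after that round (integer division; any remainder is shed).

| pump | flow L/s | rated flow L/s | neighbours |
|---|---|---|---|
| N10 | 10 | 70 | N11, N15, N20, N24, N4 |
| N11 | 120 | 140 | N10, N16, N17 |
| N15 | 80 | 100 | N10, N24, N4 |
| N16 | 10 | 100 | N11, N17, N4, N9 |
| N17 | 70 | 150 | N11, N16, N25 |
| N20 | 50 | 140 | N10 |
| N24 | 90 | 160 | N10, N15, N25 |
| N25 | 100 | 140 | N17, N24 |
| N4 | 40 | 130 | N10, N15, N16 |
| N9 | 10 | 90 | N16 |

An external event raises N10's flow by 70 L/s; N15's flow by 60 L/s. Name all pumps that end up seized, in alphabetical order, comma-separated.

Round 1 — N10 at 80 > 70; N15 at 140 > 100. N10, N15 seize.
  N10 sheds 80 L/s to N11, N20, N24, N4: 20 each.
    N11: 120+20 = 140 ≤ 140
    N20: 50+20 = 70 ≤ 140
    N24: 90+20 = 110 ≤ 160
    N4: 40+20 = 60 ≤ 130
  N15 sheds 140 L/s to N24, N4: 70 each.
    N24: 110+70 = 180 > 160
    N4: 60+70 = 130 ≤ 130
Round 2 — N24 seizes.
  N24 sheds 180 L/s to N25: 180 each.
    N25: 100+180 = 280 > 140
Round 3 — N25 seizes.
  N25 sheds 280 L/s to N17: 280 each.
    N17: 70+280 = 350 > 150
Round 4 — N17 seizes.
  N17 sheds 350 L/s to N11, N16: 175 each.
    N11: 140+175 = 315 > 140
    N16: 10+175 = 185 > 100
Round 5 — N11, N16 seize.
  N11 sheds 315 L/s: no online neighbours, lost.
  N16 sheds 185 L/s to N4, N9: 92 each (1 lost).
    N4: 130+92 = 222 > 130
    N9: 10+92 = 102 > 90
Round 6 — N4, N9 seize.
  N4 sheds 222 L/s: no online neighbours, lost.
  N9 sheds 102 L/s: no online neighbours, lost.
No further seizures.

N10, N11, N15, N16, N17, N24, N25, N4, N9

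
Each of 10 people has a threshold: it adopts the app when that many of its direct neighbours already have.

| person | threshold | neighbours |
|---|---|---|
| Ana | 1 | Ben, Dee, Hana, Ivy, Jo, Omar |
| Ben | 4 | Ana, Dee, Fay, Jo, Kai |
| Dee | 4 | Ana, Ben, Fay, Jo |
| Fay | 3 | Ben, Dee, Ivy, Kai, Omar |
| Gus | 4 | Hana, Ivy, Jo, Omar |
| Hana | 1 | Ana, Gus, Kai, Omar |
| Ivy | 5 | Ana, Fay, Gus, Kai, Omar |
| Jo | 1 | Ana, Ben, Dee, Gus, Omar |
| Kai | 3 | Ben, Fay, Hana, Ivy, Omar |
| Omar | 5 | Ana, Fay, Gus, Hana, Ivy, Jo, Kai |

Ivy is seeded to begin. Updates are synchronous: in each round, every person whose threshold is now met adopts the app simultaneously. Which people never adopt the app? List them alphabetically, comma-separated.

Round 1 — Ivy adopts the app (initial).
Round 2 — checking thresholds:
  Ana: 1 of 6 neighbours ≥ 1, adopts the app.
  Fay: 1 of 5 neighbours < 3, below threshold.
  Gus: 1 of 4 neighbours < 4, below threshold.
  Kai: 1 of 5 neighbours < 3, below threshold.
  Omar: 1 of 7 neighbours < 5, below threshold.
Round 3 — checking thresholds:
  Ben: 1 of 5 neighbours < 4, below threshold.
  Dee: 1 of 4 neighbours < 4, below threshold.
  Fay: 1 of 5 neighbours < 3, below threshold.
  Gus: 1 of 4 neighbours < 4, below threshold.
  Hana: 1 of 4 neighbours ≥ 1, adopts the app.
  Jo: 1 of 5 neighbours ≥ 1, adopts the app.
  Kai: 1 of 5 neighbours < 3, below threshold.
  Omar: 2 of 7 neighbours < 5, below threshold.
Round 4 — no new adoptions; cascade stops.

Ben, Dee, Fay, Gus, Kai, Omar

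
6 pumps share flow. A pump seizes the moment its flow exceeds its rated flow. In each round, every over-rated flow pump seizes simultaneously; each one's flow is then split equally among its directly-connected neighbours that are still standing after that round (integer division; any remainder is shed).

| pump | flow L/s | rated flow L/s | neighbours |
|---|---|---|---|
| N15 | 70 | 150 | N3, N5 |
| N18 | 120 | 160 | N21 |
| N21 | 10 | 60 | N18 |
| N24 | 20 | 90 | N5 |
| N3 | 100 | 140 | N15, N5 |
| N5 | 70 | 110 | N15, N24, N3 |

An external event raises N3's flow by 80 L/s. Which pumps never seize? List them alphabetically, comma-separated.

N18, N21

Round 1 — N3 at 180 > 140. N3 seizes.
  N3 sheds 180 L/s to N15, N5: 90 each.
    N15: 70+90 = 160 > 150
    N5: 70+90 = 160 > 110
Round 2 — N15, N5 seize.
  N15 sheds 160 L/s: no online neighbours, lost.
  N5 sheds 160 L/s to N24: 160 each.
    N24: 20+160 = 180 > 90
Round 3 — N24 seizes.
  N24 sheds 180 L/s: no online neighbours, lost.
No further seizures.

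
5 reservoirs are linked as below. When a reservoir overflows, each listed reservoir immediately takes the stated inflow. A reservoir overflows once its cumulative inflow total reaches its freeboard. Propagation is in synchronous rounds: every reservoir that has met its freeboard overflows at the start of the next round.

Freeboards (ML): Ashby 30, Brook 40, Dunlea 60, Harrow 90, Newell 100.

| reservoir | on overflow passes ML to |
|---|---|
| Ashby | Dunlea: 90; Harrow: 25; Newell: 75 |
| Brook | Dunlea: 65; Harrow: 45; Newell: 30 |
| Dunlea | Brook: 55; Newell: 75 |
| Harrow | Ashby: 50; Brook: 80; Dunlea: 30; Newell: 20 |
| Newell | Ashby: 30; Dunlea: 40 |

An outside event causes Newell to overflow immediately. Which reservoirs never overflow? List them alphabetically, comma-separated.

Harrow

Round 1 — Newell overflows (initial).
  Ashby: +30 → 30 ≥ 30
  Dunlea: +40 → 40 < 60
Round 2 — Ashby overflows.
  Dunlea: +90 → 130 ≥ 60
  Harrow: +25 → 25 < 90
Round 3 — Dunlea overflows.
  Brook: +55 → 55 ≥ 40
Round 4 — Brook overflows.
  Harrow: +45 → 70 < 90
No further overflows.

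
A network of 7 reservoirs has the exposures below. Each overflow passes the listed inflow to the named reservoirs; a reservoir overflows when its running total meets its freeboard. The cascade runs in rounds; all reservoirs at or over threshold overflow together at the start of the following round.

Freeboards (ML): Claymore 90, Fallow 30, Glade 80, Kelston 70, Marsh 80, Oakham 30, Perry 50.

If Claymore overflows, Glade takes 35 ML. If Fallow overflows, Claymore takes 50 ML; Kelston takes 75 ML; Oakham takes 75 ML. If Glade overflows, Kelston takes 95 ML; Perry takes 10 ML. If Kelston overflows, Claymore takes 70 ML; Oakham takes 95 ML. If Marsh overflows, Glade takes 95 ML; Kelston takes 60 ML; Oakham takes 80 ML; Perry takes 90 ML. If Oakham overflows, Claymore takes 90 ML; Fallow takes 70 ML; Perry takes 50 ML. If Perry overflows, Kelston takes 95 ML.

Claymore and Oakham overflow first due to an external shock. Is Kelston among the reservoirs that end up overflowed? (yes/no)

Round 1 — Claymore, Oakham overflow (initial).
  Fallow: +70 → 70 ≥ 30
  Glade: +35 → 35 < 80
  Perry: +50 → 50 ≥ 50
Round 2 — Fallow, Perry overflow.
  Kelston: +75+95 → 170 ≥ 70
Round 3 — Kelston overflows.
No further overflows.

yes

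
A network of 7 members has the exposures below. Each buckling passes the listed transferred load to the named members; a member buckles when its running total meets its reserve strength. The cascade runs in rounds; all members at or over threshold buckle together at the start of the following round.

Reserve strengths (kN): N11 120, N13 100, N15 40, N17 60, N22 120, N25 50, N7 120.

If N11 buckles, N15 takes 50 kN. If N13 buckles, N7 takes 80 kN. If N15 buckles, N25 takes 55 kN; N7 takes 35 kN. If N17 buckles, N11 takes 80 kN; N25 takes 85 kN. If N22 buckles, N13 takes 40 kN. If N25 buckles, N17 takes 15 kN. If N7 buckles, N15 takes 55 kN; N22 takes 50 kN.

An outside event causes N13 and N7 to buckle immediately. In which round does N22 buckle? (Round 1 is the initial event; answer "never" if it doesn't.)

never

Round 1 — N13, N7 buckle (initial).
  N15: +55 → 55 ≥ 40
  N22: +50 → 50 < 120
Round 2 — N15 buckles.
  N25: +55 → 55 ≥ 50
Round 3 — N25 buckles.
  N17: +15 → 15 < 60
No further bucklings.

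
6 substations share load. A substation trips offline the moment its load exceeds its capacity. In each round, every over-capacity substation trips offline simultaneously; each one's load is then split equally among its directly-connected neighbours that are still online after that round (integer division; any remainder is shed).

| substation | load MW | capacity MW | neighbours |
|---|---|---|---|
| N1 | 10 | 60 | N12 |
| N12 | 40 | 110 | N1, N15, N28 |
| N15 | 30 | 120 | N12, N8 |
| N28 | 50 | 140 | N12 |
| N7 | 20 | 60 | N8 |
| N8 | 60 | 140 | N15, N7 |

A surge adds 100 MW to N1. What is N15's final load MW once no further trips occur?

105

Round 1 — N1 at 110 > 60. N1 trips offline.
  N1 sheds 110 MW to N12: 110 each.
    N12: 40+110 = 150 > 110
Round 2 — N12 trips offline.
  N12 sheds 150 MW to N15, N28: 75 each.
    N15: 30+75 = 105 ≤ 120
    N28: 50+75 = 125 ≤ 140
No further trips.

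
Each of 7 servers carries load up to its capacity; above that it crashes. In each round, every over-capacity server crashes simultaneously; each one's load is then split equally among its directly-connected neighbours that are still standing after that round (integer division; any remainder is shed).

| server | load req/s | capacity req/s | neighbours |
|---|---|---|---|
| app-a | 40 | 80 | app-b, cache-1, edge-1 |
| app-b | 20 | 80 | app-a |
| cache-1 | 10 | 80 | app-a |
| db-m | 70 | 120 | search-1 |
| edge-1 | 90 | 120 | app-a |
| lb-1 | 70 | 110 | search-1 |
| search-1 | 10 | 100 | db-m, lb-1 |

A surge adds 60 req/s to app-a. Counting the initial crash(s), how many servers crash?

2

Round 1 — app-a at 100 > 80. app-a crashes.
  app-a sheds 100 req/s to app-b, cache-1, edge-1: 33 each (1 lost).
    app-b: 20+33 = 53 ≤ 80
    cache-1: 10+33 = 43 ≤ 80
    edge-1: 90+33 = 123 > 120
Round 2 — edge-1 crashes.
  edge-1 sheds 123 req/s: no online neighbours, lost.
No further crashes.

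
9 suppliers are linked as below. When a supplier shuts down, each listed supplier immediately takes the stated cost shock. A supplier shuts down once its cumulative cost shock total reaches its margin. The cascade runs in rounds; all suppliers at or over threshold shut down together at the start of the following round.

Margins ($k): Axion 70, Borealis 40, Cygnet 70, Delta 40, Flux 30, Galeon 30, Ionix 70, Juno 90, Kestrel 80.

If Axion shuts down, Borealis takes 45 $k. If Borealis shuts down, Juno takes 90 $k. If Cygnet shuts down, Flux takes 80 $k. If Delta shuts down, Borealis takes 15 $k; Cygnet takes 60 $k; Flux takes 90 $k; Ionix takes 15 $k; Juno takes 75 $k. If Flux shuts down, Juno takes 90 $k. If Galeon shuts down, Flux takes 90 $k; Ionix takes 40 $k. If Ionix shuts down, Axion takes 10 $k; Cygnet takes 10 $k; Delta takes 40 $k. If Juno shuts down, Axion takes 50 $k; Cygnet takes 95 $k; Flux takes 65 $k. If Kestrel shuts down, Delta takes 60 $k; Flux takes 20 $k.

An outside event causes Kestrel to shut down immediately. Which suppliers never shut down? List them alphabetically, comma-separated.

Round 1 — Kestrel shuts down (initial).
  Delta: +60 → 60 ≥ 40
  Flux: +20 → 20 < 30
Round 2 — Delta shuts down.
  Borealis: +15 → 15 < 40
  Cygnet: +60 → 60 < 70
  Flux: +90 → 110 ≥ 30
  Ionix: +15 → 15 < 70
  Juno: +75 → 75 < 90
Round 3 — Flux shuts down.
  Juno: +90 → 165 ≥ 90
Round 4 — Juno shuts down.
  Axion: +50 → 50 < 70
  Cygnet: +95 → 155 ≥ 70
Round 5 — Cygnet shuts down.
No further shutdowns.

Axion, Borealis, Galeon, Ionix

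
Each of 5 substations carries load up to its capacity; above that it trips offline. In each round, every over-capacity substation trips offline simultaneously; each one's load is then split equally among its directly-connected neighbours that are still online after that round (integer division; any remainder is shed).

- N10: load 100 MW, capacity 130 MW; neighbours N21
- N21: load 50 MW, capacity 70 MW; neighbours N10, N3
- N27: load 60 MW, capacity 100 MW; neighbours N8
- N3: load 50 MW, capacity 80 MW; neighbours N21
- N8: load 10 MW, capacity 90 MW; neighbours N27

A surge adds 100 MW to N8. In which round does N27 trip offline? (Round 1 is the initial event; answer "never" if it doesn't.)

Round 1 — N8 at 110 > 90. N8 trips offline.
  N8 sheds 110 MW to N27: 110 each.
    N27: 60+110 = 170 > 100
Round 2 — N27 trips offline.
  N27 sheds 170 MW: no online neighbours, lost.
No further trips.

2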